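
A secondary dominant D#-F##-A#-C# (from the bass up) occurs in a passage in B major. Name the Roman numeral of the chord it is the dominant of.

The chord is a dominant seventh chord on D#.
A dominant resolves down a perfect fifth: D# → G#. In B major, G# is scale degree 6, i.e. vi.

vi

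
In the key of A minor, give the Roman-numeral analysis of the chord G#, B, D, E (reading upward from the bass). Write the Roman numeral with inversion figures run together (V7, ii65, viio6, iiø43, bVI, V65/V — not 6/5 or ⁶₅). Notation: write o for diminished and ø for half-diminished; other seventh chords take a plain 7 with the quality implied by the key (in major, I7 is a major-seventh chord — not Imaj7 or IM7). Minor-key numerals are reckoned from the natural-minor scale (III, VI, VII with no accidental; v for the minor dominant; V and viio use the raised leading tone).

V65

The pitches E-G#-B-D form a dominant seventh chord rooted on E.
E is scale degree 5 in A minor, and a dominant seventh chord on that degree is written V7.
With G# in the bass the chord is in first inversion, so the figured bass is 65.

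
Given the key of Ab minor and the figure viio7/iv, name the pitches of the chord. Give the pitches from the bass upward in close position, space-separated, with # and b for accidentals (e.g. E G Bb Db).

viio7/iv is a secondary leading-tone chord. The target iv is Db in Ab minor; the applied chord is rooted a semitone below, on C.
Building a fully diminished seventh chord on C gives C-Eb-Gb-Bbb.

C Eb Gb Bbb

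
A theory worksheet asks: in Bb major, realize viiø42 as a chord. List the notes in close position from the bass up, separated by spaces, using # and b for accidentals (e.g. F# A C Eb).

The numeral's case and figure indicate a half-diminished seventh chord. In Bb major its root, scale degree 7, is A.
That chord is spelled A-C-Eb-G.
The figured bass 42 indicates third inversion, placing the seventh (G) in the bass: G-A-C-Eb.

G A C Eb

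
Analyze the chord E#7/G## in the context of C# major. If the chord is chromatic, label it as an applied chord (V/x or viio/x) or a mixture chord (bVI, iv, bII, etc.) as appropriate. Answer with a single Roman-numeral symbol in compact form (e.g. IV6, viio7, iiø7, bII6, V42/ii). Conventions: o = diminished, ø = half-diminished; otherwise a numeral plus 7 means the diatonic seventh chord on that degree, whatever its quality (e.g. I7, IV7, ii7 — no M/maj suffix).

V65/vi

Stacked in thirds the chord is E#-G##-B#-D#: a dominant seventh chord on E#.
E# is not a diatonic chord root with this quality in C# major, but it lies a perfect fifth above A# (vi), so the chord functions as an applied dominant of vi.
With G## in the bass the chord is in first inversion, so the figured bass is 65.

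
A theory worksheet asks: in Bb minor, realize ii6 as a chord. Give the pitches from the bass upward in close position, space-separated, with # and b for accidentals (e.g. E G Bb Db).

ii6 is the minor supertonic, borrowed from the parallel major (the Dorian ii). In Bb minor that root is C.
So the chord is C-Eb-G.
With the 6 figure the chord is in first inversion; from the bass Eb upward in close position it reads Eb-G-C.

Eb G C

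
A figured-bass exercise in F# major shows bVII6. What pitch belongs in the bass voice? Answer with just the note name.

G#

bVII in F# major has root E; the chord is E-G#-B.
The figure 6 means first inversion — the third is in the bass.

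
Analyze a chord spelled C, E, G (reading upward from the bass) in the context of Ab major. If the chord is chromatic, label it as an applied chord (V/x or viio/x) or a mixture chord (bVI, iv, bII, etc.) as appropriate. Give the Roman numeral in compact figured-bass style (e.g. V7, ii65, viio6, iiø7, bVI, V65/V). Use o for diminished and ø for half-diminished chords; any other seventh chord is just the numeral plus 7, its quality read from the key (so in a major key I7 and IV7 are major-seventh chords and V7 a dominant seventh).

V/vi

The pitches C-E-G form a major triad rooted on C.
C is not a diatonic chord root with this quality in Ab major, but it lies a perfect fifth above F (vi), so the chord functions as an applied dominant of vi.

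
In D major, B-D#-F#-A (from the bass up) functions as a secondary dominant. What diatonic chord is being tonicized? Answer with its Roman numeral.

ii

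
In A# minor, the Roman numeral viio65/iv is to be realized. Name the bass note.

E#

The applied chord viio65/iv is rooted on C##: C##-E#-G#-B.
The figure 65 means first inversion — the third is in the bass.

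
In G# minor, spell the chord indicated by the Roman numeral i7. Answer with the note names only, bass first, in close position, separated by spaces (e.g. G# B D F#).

G# B D# F#

The numeral's case and figure indicate a minor seventh chord. In G# minor its root, the tonic, is G#.
That chord is spelled G#-B-D#-F#.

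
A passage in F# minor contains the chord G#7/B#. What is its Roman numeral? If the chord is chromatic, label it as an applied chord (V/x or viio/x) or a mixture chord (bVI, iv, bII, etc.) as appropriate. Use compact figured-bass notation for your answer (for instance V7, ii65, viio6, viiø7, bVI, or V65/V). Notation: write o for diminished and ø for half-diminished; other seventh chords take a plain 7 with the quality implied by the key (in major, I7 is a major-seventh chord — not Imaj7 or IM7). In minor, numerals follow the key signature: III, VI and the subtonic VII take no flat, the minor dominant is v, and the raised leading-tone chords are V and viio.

V65/V

Stacked in thirds the chord is G#-B#-D#-F#: a dominant seventh chord on G#.
G# is not a diatonic chord root with this quality in F# minor, but it lies a perfect fifth above C# (V), so the chord functions as an applied dominant of V.
With B# in the bass the chord is in first inversion, so the figured bass is 65.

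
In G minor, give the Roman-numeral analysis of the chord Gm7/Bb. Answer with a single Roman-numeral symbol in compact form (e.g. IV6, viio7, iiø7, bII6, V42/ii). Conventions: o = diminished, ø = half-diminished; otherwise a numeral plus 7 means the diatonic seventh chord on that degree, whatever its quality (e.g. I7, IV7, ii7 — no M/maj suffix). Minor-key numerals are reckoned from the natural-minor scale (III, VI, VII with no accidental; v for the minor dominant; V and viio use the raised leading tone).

i65

Stacked in thirds the chord is G-Bb-D-F: a minor seventh chord on G.
G is scale degree 1 in G minor, and a minor seventh chord on that degree is written i7.
With Bb in the bass the chord is in first inversion, so the figured bass is 65.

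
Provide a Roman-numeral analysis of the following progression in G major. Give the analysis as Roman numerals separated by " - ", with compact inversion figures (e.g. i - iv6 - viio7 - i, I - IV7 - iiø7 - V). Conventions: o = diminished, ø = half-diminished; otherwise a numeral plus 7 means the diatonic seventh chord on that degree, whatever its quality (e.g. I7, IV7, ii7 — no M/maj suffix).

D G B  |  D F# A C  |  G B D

I64 - V7 - I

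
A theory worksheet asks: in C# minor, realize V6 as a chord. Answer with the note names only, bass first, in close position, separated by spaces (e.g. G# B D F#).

B# D# G#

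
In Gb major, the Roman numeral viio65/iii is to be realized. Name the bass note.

C

The applied chord viio65/iii is rooted on A: A-C-Eb-Gb.
The figure 65 means first inversion — the third is in the bass.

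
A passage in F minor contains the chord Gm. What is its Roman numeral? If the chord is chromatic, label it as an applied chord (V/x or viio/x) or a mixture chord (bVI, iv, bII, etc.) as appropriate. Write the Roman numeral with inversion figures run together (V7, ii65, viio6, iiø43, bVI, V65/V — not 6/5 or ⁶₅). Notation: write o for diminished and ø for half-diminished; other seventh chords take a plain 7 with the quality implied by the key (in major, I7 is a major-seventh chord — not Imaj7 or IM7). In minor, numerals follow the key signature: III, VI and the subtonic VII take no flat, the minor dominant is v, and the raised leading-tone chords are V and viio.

Stacked in thirds the chord is G-Bb-D: a minor triad on G.
G is the second degree of F minor. This is the minor supertonic, borrowed from the parallel major (the Dorian ii).

ii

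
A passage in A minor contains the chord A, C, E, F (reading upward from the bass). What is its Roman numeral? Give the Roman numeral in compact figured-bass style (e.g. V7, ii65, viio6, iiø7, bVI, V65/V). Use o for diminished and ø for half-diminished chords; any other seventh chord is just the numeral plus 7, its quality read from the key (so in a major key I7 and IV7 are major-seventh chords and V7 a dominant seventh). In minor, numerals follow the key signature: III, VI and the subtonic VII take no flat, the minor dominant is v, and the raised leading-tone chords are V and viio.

VI65

The pitches F-A-C-E form a major seventh chord rooted on F.
In A minor, F is the submediant; the diatonic major seventh chord there is VI7.
With A in the bass the chord is in first inversion, so the figured bass is 65.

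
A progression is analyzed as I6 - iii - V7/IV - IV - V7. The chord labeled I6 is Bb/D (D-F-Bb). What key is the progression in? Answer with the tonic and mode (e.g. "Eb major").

The chord Bb/D is a major triad rooted on Bb; its label is I6.
If Bb is scale degree 1 and the mode makes that degree carry a major triad, the tonic is Bb and the mode is major.

Bb major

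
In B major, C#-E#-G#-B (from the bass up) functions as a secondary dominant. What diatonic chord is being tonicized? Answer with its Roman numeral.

V

The chord is a dominant seventh chord on C#.
A dominant resolves down a perfect fifth: C# → F#. In B major, F# is scale degree 5, i.e. V.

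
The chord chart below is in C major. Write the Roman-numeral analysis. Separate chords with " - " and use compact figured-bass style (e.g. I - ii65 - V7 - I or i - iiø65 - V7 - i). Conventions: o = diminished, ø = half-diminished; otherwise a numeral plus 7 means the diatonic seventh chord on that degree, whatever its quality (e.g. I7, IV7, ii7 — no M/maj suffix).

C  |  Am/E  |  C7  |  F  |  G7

I - vi64 - V7/IV - IV - V7

C has root C, degree 1 in C major, so I.
Am/E: minor triad on A = scale degree 6 → vi64.
C7: chromatic; C is V of IV, so V7/IV.
F: major triad on F = scale degree 4 → IV.
G7 has root G, degree 5 in C major, so V7.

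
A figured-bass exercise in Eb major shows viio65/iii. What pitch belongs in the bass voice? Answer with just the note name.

A

The applied chord viio65/iii is rooted on F#: F#-A-C-Eb.
The figure 65 means first inversion — the third is in the bass.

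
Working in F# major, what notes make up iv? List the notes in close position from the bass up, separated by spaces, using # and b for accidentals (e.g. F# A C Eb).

B D F#

Scale degree 4 in F# major is B; here the chord built on it is altered to a minor triad. iv is the minor subdominant, borrowed from the parallel minor.
So the chord is B-D-F#, a minor triad.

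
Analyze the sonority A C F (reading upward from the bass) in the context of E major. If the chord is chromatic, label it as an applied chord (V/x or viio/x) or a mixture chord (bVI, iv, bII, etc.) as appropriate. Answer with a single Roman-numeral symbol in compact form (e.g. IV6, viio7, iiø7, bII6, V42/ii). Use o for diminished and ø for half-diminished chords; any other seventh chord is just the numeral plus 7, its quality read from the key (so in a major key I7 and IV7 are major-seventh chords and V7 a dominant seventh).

bII6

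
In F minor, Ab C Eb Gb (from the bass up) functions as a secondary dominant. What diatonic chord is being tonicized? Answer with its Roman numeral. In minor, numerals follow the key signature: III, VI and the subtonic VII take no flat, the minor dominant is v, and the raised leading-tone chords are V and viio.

VI

The chord is a dominant seventh chord on Ab.
A dominant resolves down a perfect fifth: Ab → Db. In F minor, Db is scale degree 6, i.e. VI.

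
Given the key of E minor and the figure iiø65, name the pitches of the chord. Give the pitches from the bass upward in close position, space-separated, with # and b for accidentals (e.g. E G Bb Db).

A C E F#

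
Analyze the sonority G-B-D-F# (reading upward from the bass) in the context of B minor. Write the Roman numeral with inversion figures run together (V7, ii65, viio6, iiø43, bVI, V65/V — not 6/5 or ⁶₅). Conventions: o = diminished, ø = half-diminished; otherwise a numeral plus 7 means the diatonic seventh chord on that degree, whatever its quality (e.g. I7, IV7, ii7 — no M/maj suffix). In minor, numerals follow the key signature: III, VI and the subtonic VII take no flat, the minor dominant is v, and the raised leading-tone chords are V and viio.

VI7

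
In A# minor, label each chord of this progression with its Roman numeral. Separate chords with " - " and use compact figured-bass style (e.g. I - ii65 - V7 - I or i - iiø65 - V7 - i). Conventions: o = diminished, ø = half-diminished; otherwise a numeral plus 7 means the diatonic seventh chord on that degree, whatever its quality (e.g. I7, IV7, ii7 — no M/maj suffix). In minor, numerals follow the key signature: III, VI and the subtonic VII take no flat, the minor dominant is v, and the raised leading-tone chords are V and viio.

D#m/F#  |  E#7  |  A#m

D#m/F# has root D#, degree 4 in A# minor, so iv6.
E#7 has root E#, degree 5 in A# minor, so V7.
A#m has root A#, degree 1 in A# minor, so i.

iv6 - V7 - i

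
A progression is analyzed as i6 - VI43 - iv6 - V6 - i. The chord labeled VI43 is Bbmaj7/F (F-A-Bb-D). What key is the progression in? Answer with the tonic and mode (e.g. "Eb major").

D minor

The chord Bbmaj7/F is a major seventh chord rooted on Bb; its label is VI43.
Counting down 5 scale steps from Bb places the tonic on D; a major seventh chord on degree 6 is diatonic only in minor.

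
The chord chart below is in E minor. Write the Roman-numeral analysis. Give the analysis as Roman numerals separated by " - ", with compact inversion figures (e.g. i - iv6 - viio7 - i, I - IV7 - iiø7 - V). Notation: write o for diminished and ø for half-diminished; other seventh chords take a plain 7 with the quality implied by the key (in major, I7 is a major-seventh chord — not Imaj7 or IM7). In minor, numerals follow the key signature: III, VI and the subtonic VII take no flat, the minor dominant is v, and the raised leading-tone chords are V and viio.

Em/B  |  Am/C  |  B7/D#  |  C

i64 - iv6 - V65 - VI

Em/B: minor triad on E = scale degree 1 → i64.
Am/C: root A is the subdominant; minor triad there is iv6.
B7/D#: root B is the dominant; dominant seventh chord there is V65.
C: root C is the submediant; major triad there is VI.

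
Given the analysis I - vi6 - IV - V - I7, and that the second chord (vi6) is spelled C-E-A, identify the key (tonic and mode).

C major

The anchor chord is a minor triad on A, labeled vi6.
If A is scale degree 6 and the mode makes that degree carry a minor triad, the tonic is C and the mode is major.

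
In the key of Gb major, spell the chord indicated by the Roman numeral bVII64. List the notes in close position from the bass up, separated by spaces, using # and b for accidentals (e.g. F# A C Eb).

bVII64 is a major triad on the lowered seventh degree (the subtonic), borrowed from the parallel minor. In Gb major that root is Fb.
So the chord is Fb-Ab-Cb.
With the 64 figure the chord is in second inversion; from the bass Cb upward in close position it reads Cb-Fb-Ab.

Cb Fb Ab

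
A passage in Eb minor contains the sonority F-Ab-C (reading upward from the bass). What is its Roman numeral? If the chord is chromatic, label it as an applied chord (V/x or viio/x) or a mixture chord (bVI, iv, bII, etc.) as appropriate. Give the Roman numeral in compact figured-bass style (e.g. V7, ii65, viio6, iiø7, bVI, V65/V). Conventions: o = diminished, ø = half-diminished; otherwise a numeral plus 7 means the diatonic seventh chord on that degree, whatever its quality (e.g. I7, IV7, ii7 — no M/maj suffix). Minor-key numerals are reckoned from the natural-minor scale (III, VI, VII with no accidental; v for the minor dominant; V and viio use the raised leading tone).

The pitches F-Ab-C form a minor triad rooted on F.
F is the second degree of Eb minor. This is the minor supertonic, borrowed from the parallel major (the Dorian ii).

ii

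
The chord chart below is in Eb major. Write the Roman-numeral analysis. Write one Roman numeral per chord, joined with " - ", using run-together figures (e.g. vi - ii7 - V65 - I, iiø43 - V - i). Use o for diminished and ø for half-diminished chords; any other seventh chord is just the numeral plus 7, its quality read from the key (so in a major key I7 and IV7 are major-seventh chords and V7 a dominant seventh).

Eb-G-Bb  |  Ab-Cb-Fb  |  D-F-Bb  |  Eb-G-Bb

Eb-G-Bb: major triad on Eb = scale degree 1 → I.
Ab-Cb-Fb: Fb with this quality isn't in the key; a major triad on b2 is the Neapolitan sixth, bII6 (third, Ab, in the bass — hence the 6).
D-F-Bb: major triad on Bb = scale degree 5 → V6.
Eb-G-Bb has root Eb, degree 1 in Eb major, so I.

I - bII6 - V6 - I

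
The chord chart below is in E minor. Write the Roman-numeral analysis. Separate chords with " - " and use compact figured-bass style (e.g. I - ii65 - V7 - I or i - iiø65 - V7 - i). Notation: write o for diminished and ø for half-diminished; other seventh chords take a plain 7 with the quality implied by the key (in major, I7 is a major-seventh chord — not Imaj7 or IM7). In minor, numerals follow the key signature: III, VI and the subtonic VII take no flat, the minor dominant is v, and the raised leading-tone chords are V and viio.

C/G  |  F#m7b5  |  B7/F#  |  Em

C/G has root C, degree 6 in E minor, so VI64.
F#m7b5: half-diminished seventh chord on F# = scale degree 2 → iiø7.
B7/F# has root B, degree 5 in E minor, so V43.
Em has root E, degree 1 in E minor, so i.

VI64 - iiø7 - V43 - i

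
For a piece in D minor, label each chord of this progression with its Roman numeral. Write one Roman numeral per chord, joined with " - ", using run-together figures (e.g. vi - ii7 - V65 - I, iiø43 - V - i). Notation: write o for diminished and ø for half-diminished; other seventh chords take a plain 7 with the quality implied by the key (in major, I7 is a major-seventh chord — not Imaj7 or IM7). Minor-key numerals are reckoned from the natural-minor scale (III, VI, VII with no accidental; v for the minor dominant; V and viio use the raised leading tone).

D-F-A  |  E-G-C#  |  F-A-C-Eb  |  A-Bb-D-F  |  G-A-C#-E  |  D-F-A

i - viio6 - V7/VI - VI42 - V42 - i

D-F-A: minor triad on D = scale degree 1 → i.
E-G-C# has root C#, degree 7 in D minor, so viio6.
F-A-C-Eb: chromatic; F is V of VI, so V7/VI.
A-Bb-D-F: major seventh chord on Bb = scale degree 6 → VI42.
G-A-C#-E: dominant seventh chord on A = scale degree 5 → V42.
D-F-A has root D, degree 1 in D minor, so i.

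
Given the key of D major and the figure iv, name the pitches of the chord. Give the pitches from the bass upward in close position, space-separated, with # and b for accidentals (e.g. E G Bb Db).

Scale degree 4 in D major is G; here the chord built on it is altered to a minor triad. iv is the minor subdominant, borrowed from the parallel minor.
So the chord is G-Bb-D.

G Bb D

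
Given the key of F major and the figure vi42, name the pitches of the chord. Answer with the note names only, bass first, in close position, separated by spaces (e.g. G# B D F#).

C D F A

The numeral's case and figure indicate a minor seventh chord. In F major its root, scale degree 6, is D.
That chord is spelled D-F-A-C.
With the 42 figure the chord is in third inversion; from the bass C upward in close position it reads C-D-F-A.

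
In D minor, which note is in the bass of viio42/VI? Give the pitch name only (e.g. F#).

Gb

The applied chord viio42/VI is rooted on A: A-C-Eb-Gb.
The figure 42 means third inversion — the seventh is in the bass.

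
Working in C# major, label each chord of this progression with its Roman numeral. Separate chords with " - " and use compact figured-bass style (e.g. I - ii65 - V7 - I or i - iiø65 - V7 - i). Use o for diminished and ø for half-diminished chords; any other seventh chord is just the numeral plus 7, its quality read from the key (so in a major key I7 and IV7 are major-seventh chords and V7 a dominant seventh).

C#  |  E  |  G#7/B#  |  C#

C# has root C#, degree 1 in C# major, so I.
E: E with this quality isn't in the key; it's bIII, borrowed from the parallel minor.
G#7/B# has root G#, degree 5 in C# major, so V65.
C# has root C#, degree 1 in C# major, so I.

I - bIII - V65 - I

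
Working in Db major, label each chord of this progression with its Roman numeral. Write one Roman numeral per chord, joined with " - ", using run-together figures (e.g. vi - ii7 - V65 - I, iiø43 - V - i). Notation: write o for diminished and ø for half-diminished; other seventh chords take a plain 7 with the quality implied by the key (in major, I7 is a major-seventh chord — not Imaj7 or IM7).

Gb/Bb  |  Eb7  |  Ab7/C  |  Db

IV6 - V7/V - V65 - I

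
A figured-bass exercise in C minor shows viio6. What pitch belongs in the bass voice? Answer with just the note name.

D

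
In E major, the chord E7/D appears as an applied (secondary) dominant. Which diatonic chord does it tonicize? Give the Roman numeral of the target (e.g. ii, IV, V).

IV

The chord is a dominant seventh chord on E.
A dominant resolves down a perfect fifth: E → A. In E major, A is scale degree 4, i.e. IV.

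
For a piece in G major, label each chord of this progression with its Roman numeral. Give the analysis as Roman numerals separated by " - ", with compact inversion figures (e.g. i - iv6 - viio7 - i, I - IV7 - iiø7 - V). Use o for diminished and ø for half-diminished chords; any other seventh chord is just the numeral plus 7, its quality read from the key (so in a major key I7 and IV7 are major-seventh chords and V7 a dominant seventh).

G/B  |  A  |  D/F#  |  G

I6 - V/V - V6 - I

G/B has root G, degree 1 in G major, so I6.
A is the secondary dominant of V (major triad on A): V/V.
D/F# has root D, degree 5 in G major, so V6.
G: root G is the tonic; major triad there is I.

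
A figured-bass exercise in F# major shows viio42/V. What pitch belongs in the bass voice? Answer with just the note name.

A

The applied chord viio42/V is rooted on B#: B#-D#-F#-A.
The figure 42 means third inversion — the seventh is in the bass.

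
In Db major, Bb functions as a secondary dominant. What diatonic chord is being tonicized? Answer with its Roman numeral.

The chord is a major triad on Bb.
A dominant resolves down a perfect fifth: Bb → Eb. In Db major, Eb is scale degree 2, i.e. ii.

ii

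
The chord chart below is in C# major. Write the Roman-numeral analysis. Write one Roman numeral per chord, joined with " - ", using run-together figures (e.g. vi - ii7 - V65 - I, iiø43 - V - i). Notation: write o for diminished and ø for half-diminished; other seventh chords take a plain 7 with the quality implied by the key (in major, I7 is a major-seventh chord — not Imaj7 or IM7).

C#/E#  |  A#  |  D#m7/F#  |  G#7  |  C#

I6 - V/ii - ii65 - V7 - I

C#/E#: root C# is the tonic; major triad there is I6.
A#: a major triad on A#, the applied dominant of ii → V/ii.
D#m7/F# has root D#, degree 2 in C# major, so ii65.
G#7: root G# is the dominant; dominant seventh chord there is V7.
C# has root C#, degree 1 in C# major, so I.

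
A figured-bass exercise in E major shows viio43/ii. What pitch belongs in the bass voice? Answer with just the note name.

B

The applied chord viio43/ii is rooted on E#: E#-G#-B-D.
The figure 43 means second inversion — the fifth is in the bass.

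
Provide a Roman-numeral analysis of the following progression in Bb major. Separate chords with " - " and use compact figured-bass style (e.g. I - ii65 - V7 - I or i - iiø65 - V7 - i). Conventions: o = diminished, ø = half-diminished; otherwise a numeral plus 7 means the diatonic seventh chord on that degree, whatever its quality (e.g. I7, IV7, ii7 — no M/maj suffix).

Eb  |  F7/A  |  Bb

IV - V65 - I

Eb: root Eb is the subdominant; major triad there is IV.
F7/A: dominant seventh chord on F = scale degree 5 → V65.
Bb has root Bb, degree 1 in Bb major, so I.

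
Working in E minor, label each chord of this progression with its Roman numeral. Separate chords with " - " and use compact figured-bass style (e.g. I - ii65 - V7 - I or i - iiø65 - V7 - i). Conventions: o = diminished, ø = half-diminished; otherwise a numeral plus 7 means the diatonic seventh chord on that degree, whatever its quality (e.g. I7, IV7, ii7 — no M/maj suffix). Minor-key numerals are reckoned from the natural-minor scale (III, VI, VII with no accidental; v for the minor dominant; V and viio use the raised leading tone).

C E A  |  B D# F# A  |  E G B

iv6 - V7 - i

C-E-A has root A, degree 4 in E minor, so iv6.
B-D#-F#-A has root B, degree 5 in E minor, so V7.
E-G-B has root E, degree 1 in E minor, so i.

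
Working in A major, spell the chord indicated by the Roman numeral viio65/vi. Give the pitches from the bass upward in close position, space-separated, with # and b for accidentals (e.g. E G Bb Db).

viio65/vi is a secondary leading-tone chord. The target vi is F# in A major; the applied chord is rooted a semitone below, on E#.
Building a fully diminished seventh chord on E# gives E#-G#-B-D.
The figured bass 65 indicates first inversion, placing the third (G#) in the bass: G#-B-D-E#.

G# B D E#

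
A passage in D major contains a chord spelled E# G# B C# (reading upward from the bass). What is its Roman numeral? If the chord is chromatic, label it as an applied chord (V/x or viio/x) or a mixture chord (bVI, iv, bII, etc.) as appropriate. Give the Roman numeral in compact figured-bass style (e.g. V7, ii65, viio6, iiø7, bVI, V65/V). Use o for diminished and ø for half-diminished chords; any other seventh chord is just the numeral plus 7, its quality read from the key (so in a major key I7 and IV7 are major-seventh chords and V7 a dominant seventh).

V65/iii

Stacked in thirds the chord is C#-E#-G#-B: a dominant seventh chord on C#.
C# is not a diatonic chord root with this quality in D major, but it lies a perfect fifth above F# (iii), so the chord functions as an applied dominant of iii.
With E# in the bass the chord is in first inversion, so the figured bass is 65.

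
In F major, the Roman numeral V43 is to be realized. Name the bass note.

G

V in F major has root C; the chord is C-E-G-Bb.
The figure 43 means second inversion — the fifth is in the bass.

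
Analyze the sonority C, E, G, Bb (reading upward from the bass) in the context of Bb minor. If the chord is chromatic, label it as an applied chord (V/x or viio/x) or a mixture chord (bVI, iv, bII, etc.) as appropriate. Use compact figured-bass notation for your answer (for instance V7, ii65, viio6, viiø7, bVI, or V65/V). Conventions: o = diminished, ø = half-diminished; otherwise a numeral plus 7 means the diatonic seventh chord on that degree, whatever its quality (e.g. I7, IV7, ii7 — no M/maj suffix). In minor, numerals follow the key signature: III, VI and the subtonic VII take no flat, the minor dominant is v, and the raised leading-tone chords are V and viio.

The pitches C-E-G-Bb form a dominant seventh chord rooted on C.
C is not a diatonic chord root with this quality in Bb minor, but it lies a perfect fifth above F (V), so the chord functions as an applied dominant of V.

V7/V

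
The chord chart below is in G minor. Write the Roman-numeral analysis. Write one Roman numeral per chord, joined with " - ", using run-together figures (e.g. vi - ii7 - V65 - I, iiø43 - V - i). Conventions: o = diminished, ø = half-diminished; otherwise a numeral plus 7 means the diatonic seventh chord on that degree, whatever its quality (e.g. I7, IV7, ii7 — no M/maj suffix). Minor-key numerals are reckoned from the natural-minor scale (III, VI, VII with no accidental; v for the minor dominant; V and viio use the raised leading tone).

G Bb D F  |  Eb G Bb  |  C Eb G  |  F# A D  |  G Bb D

i7 - VI - iv - V6 - i

G-Bb-D-F: minor seventh chord on G = scale degree 1 → i7.
Eb-G-Bb has root Eb, degree 6 in G minor, so VI.
C-Eb-G has root C, degree 4 in G minor, so iv.
F#-A-D has root D, degree 5 in G minor, so V6.
G-Bb-D has root G, degree 1 in G minor, so i.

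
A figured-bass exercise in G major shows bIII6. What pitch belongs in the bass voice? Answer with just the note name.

D

bIII in G major has root Bb; the chord is Bb-D-F.
The figure 6 means first inversion — the third is in the bass.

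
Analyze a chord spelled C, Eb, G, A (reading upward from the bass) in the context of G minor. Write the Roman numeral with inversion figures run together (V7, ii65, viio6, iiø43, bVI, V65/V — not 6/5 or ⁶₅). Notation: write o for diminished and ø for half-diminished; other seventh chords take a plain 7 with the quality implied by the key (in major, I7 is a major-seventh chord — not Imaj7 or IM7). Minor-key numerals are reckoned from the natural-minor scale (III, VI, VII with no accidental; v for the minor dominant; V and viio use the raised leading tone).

The pitches A-C-Eb-G form a half-diminished seventh chord rooted on A.
In G minor, A is the supertonic; the diatonic half-diminished seventh chord there is iiø7.
With C in the bass the chord is in first inversion, so the figured bass is 65.

iiø65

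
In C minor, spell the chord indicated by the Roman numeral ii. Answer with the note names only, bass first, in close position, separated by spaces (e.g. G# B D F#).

D F A

Scale degree 2 in C minor is D; here the chord built on it is altered to a minor triad. ii is the minor supertonic, borrowed from the parallel major (the Dorian ii).
So the chord is D-F-A, a minor triad.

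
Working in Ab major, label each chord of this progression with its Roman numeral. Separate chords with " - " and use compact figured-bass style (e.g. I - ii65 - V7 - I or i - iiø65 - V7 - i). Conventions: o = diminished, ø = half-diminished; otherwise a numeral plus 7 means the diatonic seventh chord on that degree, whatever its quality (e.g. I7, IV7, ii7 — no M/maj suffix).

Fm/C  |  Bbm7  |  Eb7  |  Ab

vi64 - ii7 - V7 - I

Fm/C has root F, degree 6 in Ab major, so vi64.
Bbm7 has root Bb, degree 2 in Ab major, so ii7.
Eb7 has root Eb, degree 5 in Ab major, so V7.
Ab: major triad on Ab = scale degree 1 → I.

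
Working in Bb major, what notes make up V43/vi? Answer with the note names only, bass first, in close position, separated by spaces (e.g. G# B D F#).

A C D F#

The slash means an applied dominant: we want the dominant of vi. In Bb major, vi is G minor, and its dominant is built on D.
Building a dominant seventh chord on D gives D-F#-A-C.
The figured bass 43 indicates second inversion, placing the fifth (A) in the bass: A-C-D-F#.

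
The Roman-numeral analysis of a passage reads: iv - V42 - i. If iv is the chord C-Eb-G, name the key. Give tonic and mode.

The chord Cm is a minor triad rooted on C; its label is iv.
Counting down 3 scale steps from C places the tonic on G; a minor triad on degree 4 is diatonic only in minor.

G minor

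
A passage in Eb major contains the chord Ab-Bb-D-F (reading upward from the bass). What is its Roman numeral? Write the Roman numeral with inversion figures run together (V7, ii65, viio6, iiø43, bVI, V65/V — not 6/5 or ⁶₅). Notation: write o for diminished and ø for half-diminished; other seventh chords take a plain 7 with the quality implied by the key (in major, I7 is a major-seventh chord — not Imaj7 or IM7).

V42

Stacked in thirds the chord is Bb-D-F-Ab: a dominant seventh chord on Bb.
Bb is scale degree 5 in Eb major, and a dominant seventh chord on that degree is written V7.
With Ab in the bass the chord is in third inversion, so the figured bass is 42.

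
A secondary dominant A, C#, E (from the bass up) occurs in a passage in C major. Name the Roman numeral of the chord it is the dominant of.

The chord is a major triad on A.
A dominant resolves down a perfect fifth: A → D. In C major, D is scale degree 2, i.e. ii.

ii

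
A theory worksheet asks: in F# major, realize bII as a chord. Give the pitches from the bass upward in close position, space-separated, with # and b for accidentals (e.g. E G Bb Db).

G B D

Scale degree 2 in F# major is G#; lowering it a half step gives G. bII is the Neapolitan chord — a major triad on the lowered second degree.
So the chord is G-B-D, a major triad.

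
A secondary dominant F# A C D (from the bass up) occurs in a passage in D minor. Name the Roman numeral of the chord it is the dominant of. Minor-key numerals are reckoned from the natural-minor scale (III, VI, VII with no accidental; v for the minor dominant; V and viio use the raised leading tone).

The chord is a dominant seventh chord on D.
A dominant resolves down a perfect fifth: D → G. In D minor, G is scale degree 4, i.e. iv.

iv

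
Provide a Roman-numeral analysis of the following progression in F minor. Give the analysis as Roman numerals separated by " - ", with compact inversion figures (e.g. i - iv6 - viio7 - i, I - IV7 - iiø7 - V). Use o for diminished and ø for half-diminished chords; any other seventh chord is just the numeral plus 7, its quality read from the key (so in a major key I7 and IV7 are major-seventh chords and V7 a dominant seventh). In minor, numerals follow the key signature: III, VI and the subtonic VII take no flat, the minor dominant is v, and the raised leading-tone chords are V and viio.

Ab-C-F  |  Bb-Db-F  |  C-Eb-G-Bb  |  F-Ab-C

i6 - iv - v7 - i

Ab-C-F: root F is the tonic; minor triad there is i6.
Bb-Db-F has root Bb, degree 4 in F minor, so iv.
C-Eb-G-Bb: minor seventh chord on C = scale degree 5 → v7.
F-Ab-C: minor triad on F = scale degree 1 → i.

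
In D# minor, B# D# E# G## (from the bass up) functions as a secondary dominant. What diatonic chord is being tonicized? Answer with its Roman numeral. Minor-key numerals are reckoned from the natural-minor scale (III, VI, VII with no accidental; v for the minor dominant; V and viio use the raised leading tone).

The chord is a dominant seventh chord on E#.
A dominant resolves down a perfect fifth: E# → A#. In D# minor, A# is scale degree 5, i.e. V.

V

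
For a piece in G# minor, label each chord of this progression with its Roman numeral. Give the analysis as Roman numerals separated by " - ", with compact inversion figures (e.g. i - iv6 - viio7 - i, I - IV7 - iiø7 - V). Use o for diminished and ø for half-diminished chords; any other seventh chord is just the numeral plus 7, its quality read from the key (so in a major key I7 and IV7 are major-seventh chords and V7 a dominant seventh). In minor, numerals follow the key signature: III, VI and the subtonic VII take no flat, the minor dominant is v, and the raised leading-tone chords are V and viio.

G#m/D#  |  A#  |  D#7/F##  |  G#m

i64 - V/V - V65 - i

G#m/D#: root G# is the tonic; minor triad there is i64.
A#: a major triad on A#, the applied dominant of V → V/V.
D#7/F## has root D#, degree 5 in G# minor, so V65.
G#m: minor triad on G# = scale degree 1 → i.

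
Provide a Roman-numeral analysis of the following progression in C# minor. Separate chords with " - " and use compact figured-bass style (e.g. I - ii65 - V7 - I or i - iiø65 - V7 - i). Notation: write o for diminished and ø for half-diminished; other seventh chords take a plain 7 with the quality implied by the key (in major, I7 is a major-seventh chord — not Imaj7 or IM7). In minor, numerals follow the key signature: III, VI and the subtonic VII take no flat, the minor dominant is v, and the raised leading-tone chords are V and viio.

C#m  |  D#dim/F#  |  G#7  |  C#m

C#m: root C# is the tonic; minor triad there is i.
D#dim/F# has root D#, degree 2 in C# minor, so iio6.
G#7: dominant seventh chord on G# = scale degree 5 → V7.
C#m has root C#, degree 1 in C# minor, so i.

i - iio6 - V7 - i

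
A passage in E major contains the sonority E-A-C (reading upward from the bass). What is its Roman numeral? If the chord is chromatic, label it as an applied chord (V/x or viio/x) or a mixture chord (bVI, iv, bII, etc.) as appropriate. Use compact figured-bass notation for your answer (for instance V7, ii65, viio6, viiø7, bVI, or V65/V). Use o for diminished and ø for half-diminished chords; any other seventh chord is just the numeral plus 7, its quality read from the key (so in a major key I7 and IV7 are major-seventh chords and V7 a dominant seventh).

iv64

Stacked in thirds the chord is A-C-E: a minor triad on A.
A is the fourth degree of E major. This is the minor subdominant, borrowed from the parallel minor.
With E in the bass the chord is in second inversion, so the figured bass is 64.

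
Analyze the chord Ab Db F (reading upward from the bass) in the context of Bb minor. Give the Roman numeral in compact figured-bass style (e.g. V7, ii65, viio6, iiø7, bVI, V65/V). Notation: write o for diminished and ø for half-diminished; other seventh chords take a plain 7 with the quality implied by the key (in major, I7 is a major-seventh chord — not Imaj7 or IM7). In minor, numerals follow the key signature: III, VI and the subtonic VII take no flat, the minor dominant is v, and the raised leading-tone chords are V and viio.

Stacked in thirds the chord is Db-F-Ab: a major triad on Db.
Db is scale degree 3 in Bb minor, and a major triad on that degree is written III.
With Ab in the bass the chord is in second inversion, so the figured bass is 64.

III64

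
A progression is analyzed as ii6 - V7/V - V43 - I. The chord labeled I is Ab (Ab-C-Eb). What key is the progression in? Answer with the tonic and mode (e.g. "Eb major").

Ab major

I is given as Ab-C-Eb — a major triad with root Ab.
If Ab is scale degree 1 and the mode makes that degree carry a major triad, the tonic is Ab and the mode is major.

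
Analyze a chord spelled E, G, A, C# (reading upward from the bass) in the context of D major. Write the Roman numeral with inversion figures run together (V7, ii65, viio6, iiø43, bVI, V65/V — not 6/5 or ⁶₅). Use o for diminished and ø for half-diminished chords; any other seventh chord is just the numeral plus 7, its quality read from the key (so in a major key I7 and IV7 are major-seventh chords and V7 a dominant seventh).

V43

Stacked in thirds the chord is A-C#-E-G: a dominant seventh chord on A.
In D major, A is the dominant; the diatonic dominant seventh chord there is V7.
With E in the bass the chord is in second inversion, so the figured bass is 43.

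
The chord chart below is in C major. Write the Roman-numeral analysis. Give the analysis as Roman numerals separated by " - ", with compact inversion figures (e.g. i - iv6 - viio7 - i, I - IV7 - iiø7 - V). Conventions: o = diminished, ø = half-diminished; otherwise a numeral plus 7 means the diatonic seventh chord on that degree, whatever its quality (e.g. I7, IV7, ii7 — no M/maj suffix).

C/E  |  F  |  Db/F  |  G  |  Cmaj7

I6 - IV - bII6 - V - I7

C/E has root C, degree 1 in C major, so I6.
F: root F is the subdominant; major triad there is IV.
Db/F: major triad on Db — chromatic; Db is the lowered second degree, so this is the Neapolitan sixth, bII6 (third, F, in the bass — hence the 6).
G: major triad on G = scale degree 5 → V.
Cmaj7: major seventh chord on C = scale degree 1 → I7.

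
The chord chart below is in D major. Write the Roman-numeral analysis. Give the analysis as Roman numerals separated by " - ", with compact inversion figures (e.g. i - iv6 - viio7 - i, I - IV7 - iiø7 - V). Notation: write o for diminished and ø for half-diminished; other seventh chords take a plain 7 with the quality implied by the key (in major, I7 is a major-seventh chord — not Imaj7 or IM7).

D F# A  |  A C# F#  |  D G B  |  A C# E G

I - iii6 - IV64 - V7

D-F#-A: root D is the tonic; major triad there is I.
A-C#-F#: root F# is the mediant; minor triad there is iii6.
D-G-B has root G, degree 4 in D major, so IV64.
A-C#-E-G: root A is the dominant; dominant seventh chord there is V7.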